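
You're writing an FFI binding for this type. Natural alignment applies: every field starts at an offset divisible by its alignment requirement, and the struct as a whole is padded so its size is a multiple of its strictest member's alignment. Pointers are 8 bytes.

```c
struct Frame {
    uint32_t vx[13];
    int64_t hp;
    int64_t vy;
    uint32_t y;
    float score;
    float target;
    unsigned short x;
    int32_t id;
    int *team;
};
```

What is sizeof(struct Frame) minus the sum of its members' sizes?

10

vx at 0 (size 52, align 4) → ends 52
pad 4 to align 8 for hp
hp at 56 (size 8, align 8) → ends 64
vy at 64 (size 8, align 8) → ends 72
y at 72 (size 4, align 4) → ends 76
score at 76 (size 4, align 4) → ends 80
target at 80 (size 4, align 4) → ends 84
x at 84 (size 2, align 2) → ends 86
pad 2 to align 4 for id
id at 88 (size 4, align 4) → ends 92
pad 4 to align 8 for team
team at 96 (size 8, align 8) → ends 104
total 104 bytes, alignment 8
data bytes 94, size 104 → padding 10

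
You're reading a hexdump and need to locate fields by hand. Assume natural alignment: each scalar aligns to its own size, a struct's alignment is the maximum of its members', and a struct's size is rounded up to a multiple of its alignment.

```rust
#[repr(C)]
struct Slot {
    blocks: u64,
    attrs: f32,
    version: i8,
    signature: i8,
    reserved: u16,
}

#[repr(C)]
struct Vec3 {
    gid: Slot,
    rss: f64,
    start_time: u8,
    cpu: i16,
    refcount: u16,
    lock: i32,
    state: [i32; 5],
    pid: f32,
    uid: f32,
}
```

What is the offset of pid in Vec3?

Slot: @0: blocks [8B, align 8] → 8; @8: attrs [4B, align 4] → 12; @12: version [1B, align 1] → 13; @13: signature [1B, align 1] → 14; @14: reserved [2B, align 2] → 16; size 16, align 8
@0: gid [16B, align 8] → 16
@16: rss [8B, align 8] → 24
@24: start_time [1B, align 1] → 25
+1 pad (align 2)
@26: cpu [2B, align 2] → 28
@28: refcount [2B, align 2] → 30
+2 pad (align 4)
@32: lock [4B, align 4] → 36
@36: state [20B, align 4] → 56
@56: pid [4B, align 4] → 60

56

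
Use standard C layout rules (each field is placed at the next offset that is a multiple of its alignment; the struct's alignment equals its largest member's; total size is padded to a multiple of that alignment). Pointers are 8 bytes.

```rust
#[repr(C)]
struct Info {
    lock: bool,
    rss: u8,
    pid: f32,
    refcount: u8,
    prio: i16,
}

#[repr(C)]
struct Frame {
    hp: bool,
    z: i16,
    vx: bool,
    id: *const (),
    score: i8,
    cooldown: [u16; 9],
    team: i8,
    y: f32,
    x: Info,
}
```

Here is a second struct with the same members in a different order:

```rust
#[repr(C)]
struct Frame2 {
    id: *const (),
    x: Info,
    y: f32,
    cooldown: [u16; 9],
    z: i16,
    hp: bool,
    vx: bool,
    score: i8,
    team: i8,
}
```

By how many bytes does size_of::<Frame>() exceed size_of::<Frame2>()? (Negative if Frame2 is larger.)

Info: lock at 0 (size 1, align 1) → ends 1; rss at 1 (size 1, align 1) → ends 2; pad 2 to align 4 for pid; pid at 4 (size 4, align 4) → ends 8; refcount at 8 (size 1, align 1) → ends 9; pad 1 to align 2 for prio; prio at 10 (size 2, align 2) → ends 12; total 12 bytes, alignment 4
hp at 0 (size 1, align 1) → ends 1
pad 1 to align 2 for z
z at 2 (size 2, align 2) → ends 4
vx at 4 (size 1, align 1) → ends 5
pad 3 to align 8 for id
id at 8 (size 8, align 8) → ends 16
score at 16 (size 1, align 1) → ends 17
pad 1 to align 2 for cooldown
cooldown at 18 (size 18, align 2) → ends 36
team at 36 (size 1, align 1) → ends 37
pad 3 to align 4 for y
y at 40 (size 4, align 4) → ends 44
x at 44 (size 12, align 4) → ends 56
total 56 bytes, alignment 8
— Frame2 —
id at 0 (size 8, align 8) → ends 8
x at 8 (size 12, align 4) → ends 20
y at 20 (size 4, align 4) → ends 24
cooldown at 24 (size 18, align 2) → ends 42
z at 42 (size 2, align 2) → ends 44
hp at 44 (size 1, align 1) → ends 45
vx at 45 (size 1, align 1) → ends 46
score at 46 (size 1, align 1) → ends 47
team at 47 (size 1, align 1) → ends 48
total 48 bytes, alignment 8
56 − 48 = 8

8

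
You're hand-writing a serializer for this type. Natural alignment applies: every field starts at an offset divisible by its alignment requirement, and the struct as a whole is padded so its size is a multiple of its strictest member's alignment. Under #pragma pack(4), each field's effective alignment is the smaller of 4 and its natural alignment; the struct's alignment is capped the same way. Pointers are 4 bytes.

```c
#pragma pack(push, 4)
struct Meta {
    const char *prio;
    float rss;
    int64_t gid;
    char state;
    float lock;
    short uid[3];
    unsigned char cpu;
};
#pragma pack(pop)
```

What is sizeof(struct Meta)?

0..4  prio  (4B, 4-aligned)
4..8  rss  (4B, 4-aligned)
8..16  gid  (8B, 4-aligned)
16..17  state  (1B, 1-aligned)
17..20  -- padding (3B)
20..24  lock  (4B, 4-aligned)
24..30  uid  (6B, 2-aligned)
30..31  cpu  (1B, 1-aligned)
31..32  -- tail padding (1B)
sizeof = 32, alignof = 4

32 bytes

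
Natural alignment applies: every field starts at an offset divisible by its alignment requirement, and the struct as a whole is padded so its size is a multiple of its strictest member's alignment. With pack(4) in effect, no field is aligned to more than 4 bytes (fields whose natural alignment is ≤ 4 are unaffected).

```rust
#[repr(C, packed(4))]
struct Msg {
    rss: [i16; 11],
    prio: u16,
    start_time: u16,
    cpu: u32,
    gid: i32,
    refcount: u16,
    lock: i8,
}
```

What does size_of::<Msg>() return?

0..22  rss  (22B, 2-aligned)
22..24  prio  (2B, 2-aligned)
24..26  start_time  (2B, 2-aligned)
26..28  -- padding (2B)
28..32  cpu  (4B, 4-aligned)
32..36  gid  (4B, 4-aligned)
36..38  refcount  (2B, 2-aligned)
38..39  lock  (1B, 1-aligned)
39..40  -- tail padding (1B)
sizeof = 40, alignof = 4

40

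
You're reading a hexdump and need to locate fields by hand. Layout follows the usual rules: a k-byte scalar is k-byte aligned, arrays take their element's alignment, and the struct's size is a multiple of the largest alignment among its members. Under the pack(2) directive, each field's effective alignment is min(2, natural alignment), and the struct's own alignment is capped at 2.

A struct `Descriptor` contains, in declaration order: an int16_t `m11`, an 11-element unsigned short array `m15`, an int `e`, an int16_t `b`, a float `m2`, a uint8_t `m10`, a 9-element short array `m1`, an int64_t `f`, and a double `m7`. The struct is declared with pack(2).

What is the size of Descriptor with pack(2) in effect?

70

m11 at 0 (size 2, align 2) → ends 2
m15 at 2 (size 22, align 2) → ends 24
e at 24 (size 4, align 2) → ends 28
b at 28 (size 2, align 2) → ends 30
m2 at 30 (size 4, align 2) → ends 34
m10 at 34 (size 1, align 1) → ends 35
pad 1 to align 2 for m1
m1 at 36 (size 18, align 2) → ends 54
f at 54 (size 8, align 2) → ends 62
m7 at 62 (size 8, align 2) → ends 70
total 70 bytes, alignment 2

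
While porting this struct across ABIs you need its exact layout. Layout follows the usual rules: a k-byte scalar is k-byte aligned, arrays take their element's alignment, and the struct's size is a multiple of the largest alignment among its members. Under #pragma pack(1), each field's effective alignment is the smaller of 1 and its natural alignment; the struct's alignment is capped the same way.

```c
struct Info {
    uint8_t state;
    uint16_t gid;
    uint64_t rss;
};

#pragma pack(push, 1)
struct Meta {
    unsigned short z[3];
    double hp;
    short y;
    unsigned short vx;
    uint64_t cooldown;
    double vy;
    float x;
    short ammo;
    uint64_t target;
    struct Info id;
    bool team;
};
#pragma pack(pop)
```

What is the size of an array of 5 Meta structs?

325

Info: state at 0 (size 1, align 1) → ends 1; pad 1 to align 2 for gid; gid at 2 (size 2, align 2) → ends 4; pad 4 to align 8 for rss; rss at 8 (size 8, align 8) → ends 16; total 16 bytes, alignment 8
z at 0 (size 6, align 1) → ends 6
hp at 6 (size 8, align 1) → ends 14
y at 14 (size 2, align 1) → ends 16
vx at 16 (size 2, align 1) → ends 18
cooldown at 18 (size 8, align 1) → ends 26
vy at 26 (size 8, align 1) → ends 34
x at 34 (size 4, align 1) → ends 38
ammo at 38 (size 2, align 1) → ends 40
target at 40 (size 8, align 1) → ends 48
id at 48 (size 16, align 1) → ends 64
team at 64 (size 1, align 1) → ends 65
total 65 bytes, alignment 1
array of 5: 5 × 65 = 325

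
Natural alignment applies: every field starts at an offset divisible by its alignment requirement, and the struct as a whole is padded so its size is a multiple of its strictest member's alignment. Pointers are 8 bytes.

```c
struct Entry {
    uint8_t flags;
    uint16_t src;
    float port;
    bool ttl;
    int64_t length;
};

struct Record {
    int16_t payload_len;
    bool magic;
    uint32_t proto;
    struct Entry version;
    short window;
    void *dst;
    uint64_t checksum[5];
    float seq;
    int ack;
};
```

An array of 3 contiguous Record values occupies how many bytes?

Entry: flags at 0 (size 1, align 1) → ends 1; pad 1 to align 2 for src; src at 2 (size 2, align 2) → ends 4; port at 4 (size 4, align 4) → ends 8; ttl at 8 (size 1, align 1) → ends 9; pad 7 to align 8 for length; length at 16 (size 8, align 8) → ends 24; total 24 bytes, alignment 8
payload_len at 0 (size 2, align 2) → ends 2
magic at 2 (size 1, align 1) → ends 3
pad 1 to align 4 for proto
proto at 4 (size 4, align 4) → ends 8
version at 8 (size 24, align 8) → ends 32
window at 32 (size 2, align 2) → ends 34
pad 6 to align 8 for dst
dst at 40 (size 8, align 8) → ends 48
checksum at 48 (size 40, align 8) → ends 88
seq at 88 (size 4, align 4) → ends 92
ack at 92 (size 4, align 4) → ends 96
total 96 bytes, alignment 8
array of 3: 3 × 96 = 288

288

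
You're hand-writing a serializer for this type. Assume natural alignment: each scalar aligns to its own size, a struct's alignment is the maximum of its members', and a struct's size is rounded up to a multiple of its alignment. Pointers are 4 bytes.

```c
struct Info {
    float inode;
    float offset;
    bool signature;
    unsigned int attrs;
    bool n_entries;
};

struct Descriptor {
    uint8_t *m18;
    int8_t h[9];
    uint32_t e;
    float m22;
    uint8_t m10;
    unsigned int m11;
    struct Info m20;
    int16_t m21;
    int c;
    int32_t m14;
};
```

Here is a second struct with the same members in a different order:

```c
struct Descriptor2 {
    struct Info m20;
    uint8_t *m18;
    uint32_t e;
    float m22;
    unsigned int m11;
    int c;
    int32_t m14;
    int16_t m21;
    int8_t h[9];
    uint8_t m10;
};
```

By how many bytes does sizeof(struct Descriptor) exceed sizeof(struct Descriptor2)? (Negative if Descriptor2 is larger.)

8

Info: @0: inode [4B, align 4] → 4; @4: offset [4B, align 4] → 8; @8: signature [1B, align 1] → 9; +3 pad (align 4); @12: attrs [4B, align 4] → 16; @16: n_entries [1B, align 1] → 17; +3 tail pad (align 4); size 20, align 4
@0: m18 [4B, align 4] → 4
@4: h [9B, align 1] → 13
+3 pad (align 4)
@16: e [4B, align 4] → 20
@20: m22 [4B, align 4] → 24
@24: m10 [1B, align 1] → 25
+3 pad (align 4)
@28: m11 [4B, align 4] → 32
@32: m20 [20B, align 4] → 52
@52: m21 [2B, align 2] → 54
+2 pad (align 4)
@56: c [4B, align 4] → 60
@60: m14 [4B, align 4] → 64
size 64, align 4
— Descriptor2 —
@0: m20 [20B, align 4] → 20
@20: m18 [4B, align 4] → 24
@24: e [4B, align 4] → 28
@28: m22 [4B, align 4] → 32
@32: m11 [4B, align 4] → 36
@36: c [4B, align 4] → 40
@40: m14 [4B, align 4] → 44
@44: m21 [2B, align 2] → 46
@46: h [9B, align 1] → 55
@55: m10 [1B, align 1] → 56
size 56, align 4
64 − 56 = 8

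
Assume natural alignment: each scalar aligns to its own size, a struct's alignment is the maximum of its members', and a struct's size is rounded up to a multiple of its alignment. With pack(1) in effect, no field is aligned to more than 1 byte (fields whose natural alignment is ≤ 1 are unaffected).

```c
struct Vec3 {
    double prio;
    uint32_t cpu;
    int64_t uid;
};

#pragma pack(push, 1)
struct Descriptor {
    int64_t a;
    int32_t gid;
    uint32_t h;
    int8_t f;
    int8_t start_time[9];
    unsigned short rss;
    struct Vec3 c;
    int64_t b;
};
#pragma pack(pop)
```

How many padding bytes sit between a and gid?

Vec3: 0..8  prio  (8B, 8-aligned); 8..12  cpu  (4B, 4-aligned); 12..16  -- padding (4B); 16..24  uid  (8B, 8-aligned); sizeof = 24, alignof = 8
0..8  a  (8B, 1-aligned)
8..12  gid  (4B, 1-aligned)

0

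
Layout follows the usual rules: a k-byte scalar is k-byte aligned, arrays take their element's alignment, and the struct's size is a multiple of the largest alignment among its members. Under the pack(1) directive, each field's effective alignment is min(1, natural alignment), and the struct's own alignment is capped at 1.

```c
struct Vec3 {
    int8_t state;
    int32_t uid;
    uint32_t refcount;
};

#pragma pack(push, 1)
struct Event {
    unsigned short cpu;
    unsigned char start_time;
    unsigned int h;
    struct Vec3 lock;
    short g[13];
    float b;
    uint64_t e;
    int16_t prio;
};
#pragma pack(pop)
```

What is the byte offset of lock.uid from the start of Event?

Vec3: 0..1  state  (1B, 1-aligned); 1..4  -- padding (3B); 4..8  uid  (4B, 4-aligned); 8..12  refcount  (4B, 4-aligned); sizeof = 12, alignof = 4
0..2  cpu  (2B, 1-aligned)
2..3  start_time  (1B, 1-aligned)
3..7  h  (4B, 1-aligned)
7..19  lock  (12B, 1-aligned)
within Vec3: uid at 4
7 + 4 = 11

11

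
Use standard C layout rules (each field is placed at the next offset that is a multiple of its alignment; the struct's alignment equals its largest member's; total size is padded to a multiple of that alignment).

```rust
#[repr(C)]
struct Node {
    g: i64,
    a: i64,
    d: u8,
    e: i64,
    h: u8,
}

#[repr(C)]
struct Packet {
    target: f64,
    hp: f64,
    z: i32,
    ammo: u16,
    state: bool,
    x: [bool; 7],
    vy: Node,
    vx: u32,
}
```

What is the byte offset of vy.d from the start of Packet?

Node: @0: g [8B, align 8] → 8; @8: a [8B, align 8] → 16; @16: d [1B, align 1] → 17; +7 pad (align 8); @24: e [8B, align 8] → 32; @32: h [1B, align 1] → 33; +7 tail pad (align 8); size 40, align 8
@0: target [8B, align 8] → 8
@8: hp [8B, align 8] → 16
@16: z [4B, align 4] → 20
@20: ammo [2B, align 2] → 22
@22: state [1B, align 1] → 23
@23: x [7B, align 1] → 30
+2 pad (align 8)
@32: vy [40B, align 8] → 72
within Node: d at 16
32 + 16 = 48

48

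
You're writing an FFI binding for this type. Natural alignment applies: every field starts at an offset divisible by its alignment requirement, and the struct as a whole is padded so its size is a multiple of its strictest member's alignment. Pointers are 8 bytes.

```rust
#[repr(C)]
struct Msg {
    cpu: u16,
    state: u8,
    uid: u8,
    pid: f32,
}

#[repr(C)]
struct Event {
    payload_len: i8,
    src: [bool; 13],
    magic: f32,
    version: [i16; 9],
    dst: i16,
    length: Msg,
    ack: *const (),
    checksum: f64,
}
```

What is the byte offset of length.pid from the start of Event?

44

Msg: 0..2  cpu  (2B, 2-aligned); 2..3  state  (1B, 1-aligned); 3..4  uid  (1B, 1-aligned); 4..8  pid  (4B, 4-aligned); sizeof = 8, alignof = 4
0..1  payload_len  (1B, 1-aligned)
1..14  src  (13B, 1-aligned)
14..16  -- padding (2B)
16..20  magic  (4B, 4-aligned)
20..38  version  (18B, 2-aligned)
38..40  dst  (2B, 2-aligned)
40..48  length  (8B, 4-aligned)
within Msg: pid at 4
40 + 4 = 44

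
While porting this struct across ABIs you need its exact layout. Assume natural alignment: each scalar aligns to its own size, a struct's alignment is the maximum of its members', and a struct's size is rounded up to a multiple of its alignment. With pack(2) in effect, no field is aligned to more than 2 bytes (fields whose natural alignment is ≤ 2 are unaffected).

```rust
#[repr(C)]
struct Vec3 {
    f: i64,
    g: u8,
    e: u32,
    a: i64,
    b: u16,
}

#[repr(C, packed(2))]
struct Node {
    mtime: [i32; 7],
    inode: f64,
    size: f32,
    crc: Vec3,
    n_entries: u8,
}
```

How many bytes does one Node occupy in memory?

74 bytes

Vec3: 0..8  f  (8B, 8-aligned); 8..9  g  (1B, 1-aligned); 9..12  -- padding (3B); 12..16  e  (4B, 4-aligned); 16..24  a  (8B, 8-aligned); 24..26  b  (2B, 2-aligned); 26..32  -- tail padding (6B); sizeof = 32, alignof = 8
0..28  mtime  (28B, 2-aligned)
28..36  inode  (8B, 2-aligned)
36..40  size  (4B, 2-aligned)
40..72  crc  (32B, 2-aligned)
72..73  n_entries  (1B, 1-aligned)
73..74  -- tail padding (1B)
sizeof = 74, alignof = 2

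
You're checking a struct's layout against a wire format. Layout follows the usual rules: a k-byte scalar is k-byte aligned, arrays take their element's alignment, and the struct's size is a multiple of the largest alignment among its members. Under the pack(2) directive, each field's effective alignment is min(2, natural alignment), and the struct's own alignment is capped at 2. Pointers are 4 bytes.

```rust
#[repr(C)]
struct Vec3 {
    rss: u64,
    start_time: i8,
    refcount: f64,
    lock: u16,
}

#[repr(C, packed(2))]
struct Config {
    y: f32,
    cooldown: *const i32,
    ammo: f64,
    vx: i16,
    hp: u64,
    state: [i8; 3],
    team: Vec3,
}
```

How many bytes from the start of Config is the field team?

Vec3: 0..8  rss  (8B, 8-aligned); 8..9  start_time  (1B, 1-aligned); 9..16  -- padding (7B); 16..24  refcount  (8B, 8-aligned); 24..26  lock  (2B, 2-aligned); 26..32  -- tail padding (6B); sizeof = 32, alignof = 8
0..4  y  (4B, 2-aligned)
4..8  cooldown  (4B, 2-aligned)
8..16  ammo  (8B, 2-aligned)
16..18  vx  (2B, 2-aligned)
18..26  hp  (8B, 2-aligned)
26..29  state  (3B, 1-aligned)
29..30  -- padding (1B)
30..62  team  (32B, 2-aligned)

30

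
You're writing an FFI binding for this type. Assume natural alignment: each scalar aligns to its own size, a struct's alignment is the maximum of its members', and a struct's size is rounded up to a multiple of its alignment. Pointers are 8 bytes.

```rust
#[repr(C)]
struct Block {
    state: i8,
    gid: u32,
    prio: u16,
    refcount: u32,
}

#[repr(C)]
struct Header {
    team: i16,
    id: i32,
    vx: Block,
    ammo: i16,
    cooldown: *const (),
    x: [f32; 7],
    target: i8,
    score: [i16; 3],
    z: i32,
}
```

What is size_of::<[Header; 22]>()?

Block: @0: state [1B, align 1] → 1; +3 pad (align 4); @4: gid [4B, align 4] → 8; @8: prio [2B, align 2] → 10; +2 pad (align 4); @12: refcount [4B, align 4] → 16; size 16, align 4
@0: team [2B, align 2] → 2
+2 pad (align 4)
@4: id [4B, align 4] → 8
@8: vx [16B, align 4] → 24
@24: ammo [2B, align 2] → 26
+6 pad (align 8)
@32: cooldown [8B, align 8] → 40
@40: x [28B, align 4] → 68
@68: target [1B, align 1] → 69
+1 pad (align 2)
@70: score [6B, align 2] → 76
@76: z [4B, align 4] → 80
size 80, align 8
array of 22: 22 × 80 = 1760

1760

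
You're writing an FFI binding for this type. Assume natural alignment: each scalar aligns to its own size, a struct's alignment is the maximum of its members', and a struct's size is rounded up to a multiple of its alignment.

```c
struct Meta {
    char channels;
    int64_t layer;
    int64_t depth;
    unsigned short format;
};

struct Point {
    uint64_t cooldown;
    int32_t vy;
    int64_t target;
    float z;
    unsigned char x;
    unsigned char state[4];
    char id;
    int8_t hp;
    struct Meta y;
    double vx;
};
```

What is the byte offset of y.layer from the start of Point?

Meta: channels at 0 (size 1, align 1) → ends 1; pad 7 to align 8 for layer; layer at 8 (size 8, align 8) → ends 16; depth at 16 (size 8, align 8) → ends 24; format at 24 (size 2, align 2) → ends 26; tail pad 6 to reach multiple of 8; total 32 bytes, alignment 8
cooldown at 0 (size 8, align 8) → ends 8
vy at 8 (size 4, align 4) → ends 12
pad 4 to align 8 for target
target at 16 (size 8, align 8) → ends 24
z at 24 (size 4, align 4) → ends 28
x at 28 (size 1, align 1) → ends 29
state at 29 (size 4, align 1) → ends 33
id at 33 (size 1, align 1) → ends 34
hp at 34 (size 1, align 1) → ends 35
pad 5 to align 8 for y
y at 40 (size 32, align 8) → ends 72
within Meta: layer at 8
40 + 8 = 48

48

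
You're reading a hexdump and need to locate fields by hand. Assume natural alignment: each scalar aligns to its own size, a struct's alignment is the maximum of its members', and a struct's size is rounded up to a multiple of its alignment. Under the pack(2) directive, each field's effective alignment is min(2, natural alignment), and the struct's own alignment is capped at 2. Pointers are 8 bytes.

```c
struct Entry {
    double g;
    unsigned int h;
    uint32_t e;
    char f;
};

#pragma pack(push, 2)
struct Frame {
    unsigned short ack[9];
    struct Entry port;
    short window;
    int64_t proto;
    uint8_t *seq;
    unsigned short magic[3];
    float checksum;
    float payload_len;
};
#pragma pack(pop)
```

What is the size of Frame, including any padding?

Entry: @0: g [8B, align 8] → 8; @8: h [4B, align 4] → 12; @12: e [4B, align 4] → 16; @16: f [1B, align 1] → 17; +7 tail pad (align 8); size 24, align 8
@0: ack [18B, align 2] → 18
@18: port [24B, align 2] → 42
@42: window [2B, align 2] → 44
@44: proto [8B, align 2] → 52
@52: seq [8B, align 2] → 60
@60: magic [6B, align 2] → 66
@66: checksum [4B, align 2] → 70
@70: payload_len [4B, align 2] → 74
size 74, align 2

74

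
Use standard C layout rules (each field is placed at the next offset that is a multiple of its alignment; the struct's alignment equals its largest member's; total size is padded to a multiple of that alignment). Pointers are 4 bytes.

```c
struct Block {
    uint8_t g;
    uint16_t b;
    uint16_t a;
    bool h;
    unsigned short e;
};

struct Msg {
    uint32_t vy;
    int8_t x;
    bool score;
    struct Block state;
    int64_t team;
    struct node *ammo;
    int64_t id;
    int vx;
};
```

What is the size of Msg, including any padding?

48 bytes

Block: @0: g [1B, align 1] → 1; +1 pad (align 2); @2: b [2B, align 2] → 4; @4: a [2B, align 2] → 6; @6: h [1B, align 1] → 7; +1 pad (align 2); @8: e [2B, align 2] → 10; size 10, align 2
@0: vy [4B, align 4] → 4
@4: x [1B, align 1] → 5
@5: score [1B, align 1] → 6
@6: state [10B, align 2] → 16
@16: team [8B, align 8] → 24
@24: ammo [4B, align 4] → 28
+4 pad (align 8)
@32: id [8B, align 8] → 40
@40: vx [4B, align 4] → 44
+4 tail pad (align 8)
size 48, align 8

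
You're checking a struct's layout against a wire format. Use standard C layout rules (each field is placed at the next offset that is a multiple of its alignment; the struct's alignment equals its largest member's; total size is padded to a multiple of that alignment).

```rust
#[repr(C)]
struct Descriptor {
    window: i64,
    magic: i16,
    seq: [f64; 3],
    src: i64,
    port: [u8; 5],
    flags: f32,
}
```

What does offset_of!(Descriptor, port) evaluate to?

48

@0: window [8B, align 8] → 8
@8: magic [2B, align 2] → 10
+6 pad (align 8)
@16: seq [24B, align 8] → 40
@40: src [8B, align 8] → 48
@48: port [5B, align 1] → 53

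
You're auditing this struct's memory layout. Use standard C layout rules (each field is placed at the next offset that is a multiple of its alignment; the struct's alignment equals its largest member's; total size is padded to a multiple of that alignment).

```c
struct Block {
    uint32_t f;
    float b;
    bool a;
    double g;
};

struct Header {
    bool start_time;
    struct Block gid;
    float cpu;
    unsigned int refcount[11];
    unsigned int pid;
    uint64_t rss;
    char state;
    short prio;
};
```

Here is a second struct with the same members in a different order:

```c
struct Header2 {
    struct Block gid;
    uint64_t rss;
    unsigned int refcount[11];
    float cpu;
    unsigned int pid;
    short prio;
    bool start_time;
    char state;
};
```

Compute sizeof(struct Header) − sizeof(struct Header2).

16

Block: 0..4  f  (4B, 4-aligned); 4..8  b  (4B, 4-aligned); 8..9  a  (1B, 1-aligned); 9..16  -- padding (7B); 16..24  g  (8B, 8-aligned); sizeof = 24, alignof = 8
0..1  start_time  (1B, 1-aligned)
1..8  -- padding (7B)
8..32  gid  (24B, 8-aligned)
32..36  cpu  (4B, 4-aligned)
36..80  refcount  (44B, 4-aligned)
80..84  pid  (4B, 4-aligned)
84..88  -- padding (4B)
88..96  rss  (8B, 8-aligned)
96..97  state  (1B, 1-aligned)
97..98  -- padding (1B)
98..100  prio  (2B, 2-aligned)
100..104  -- tail padding (4B)
sizeof = 104, alignof = 8
— Header2 —
0..24  gid  (24B, 8-aligned)
24..32  rss  (8B, 8-aligned)
32..76  refcount  (44B, 4-aligned)
76..80  cpu  (4B, 4-aligned)
80..84  pid  (4B, 4-aligned)
84..86  prio  (2B, 2-aligned)
86..87  start_time  (1B, 1-aligned)
87..88  state  (1B, 1-aligned)
sizeof = 88, alignof = 8
104 − 88 = 16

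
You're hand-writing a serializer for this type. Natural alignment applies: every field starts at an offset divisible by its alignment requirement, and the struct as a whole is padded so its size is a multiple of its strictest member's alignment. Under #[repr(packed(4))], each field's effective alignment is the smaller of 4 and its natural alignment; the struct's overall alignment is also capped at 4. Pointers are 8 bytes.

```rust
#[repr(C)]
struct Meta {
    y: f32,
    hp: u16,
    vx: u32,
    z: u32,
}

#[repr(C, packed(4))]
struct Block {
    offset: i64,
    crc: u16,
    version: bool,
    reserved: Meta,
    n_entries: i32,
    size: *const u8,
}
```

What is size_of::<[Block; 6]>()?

240

Meta: @0: y [4B, align 4] → 4; @4: hp [2B, align 2] → 6; +2 pad (align 4); @8: vx [4B, align 4] → 12; @12: z [4B, align 4] → 16; size 16, align 4
@0: offset [8B, align 4] → 8
@8: crc [2B, align 2] → 10
@10: version [1B, align 1] → 11
+1 pad (align 4)
@12: reserved [16B, align 4] → 28
@28: n_entries [4B, align 4] → 32
@32: size [8B, align 4] → 40
size 40, align 4
array of 6: 6 × 40 = 240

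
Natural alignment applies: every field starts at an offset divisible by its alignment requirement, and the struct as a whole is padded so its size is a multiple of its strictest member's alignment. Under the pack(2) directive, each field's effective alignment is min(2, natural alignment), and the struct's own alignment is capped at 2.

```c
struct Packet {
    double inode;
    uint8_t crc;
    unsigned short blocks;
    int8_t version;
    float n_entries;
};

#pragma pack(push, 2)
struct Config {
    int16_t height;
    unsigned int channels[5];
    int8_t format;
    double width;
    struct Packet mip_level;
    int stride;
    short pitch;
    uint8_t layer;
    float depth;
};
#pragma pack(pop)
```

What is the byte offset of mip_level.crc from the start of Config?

40

Packet: @0: inode [8B, align 8] → 8; @8: crc [1B, align 1] → 9; +1 pad (align 2); @10: blocks [2B, align 2] → 12; @12: version [1B, align 1] → 13; +3 pad (align 4); @16: n_entries [4B, align 4] → 20; +4 tail pad (align 8); size 24, align 8
@0: height [2B, align 2] → 2
@2: channels [20B, align 2] → 22
@22: format [1B, align 1] → 23
+1 pad (align 2)
@24: width [8B, align 2] → 32
@32: mip_level [24B, align 2] → 56
within Packet: crc at 8
32 + 8 = 40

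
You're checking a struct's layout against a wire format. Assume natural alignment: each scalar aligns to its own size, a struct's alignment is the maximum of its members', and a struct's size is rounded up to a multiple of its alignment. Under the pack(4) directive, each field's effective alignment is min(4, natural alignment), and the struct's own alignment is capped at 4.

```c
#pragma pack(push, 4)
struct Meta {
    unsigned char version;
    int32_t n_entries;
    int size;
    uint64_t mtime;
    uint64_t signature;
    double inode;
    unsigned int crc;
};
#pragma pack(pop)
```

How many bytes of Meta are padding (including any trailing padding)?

0..1  version  (1B, 1-aligned)
1..4  -- padding (3B)
4..8  n_entries  (4B, 4-aligned)
8..12  size  (4B, 4-aligned)
12..20  mtime  (8B, 4-aligned)
20..28  signature  (8B, 4-aligned)
28..36  inode  (8B, 4-aligned)
36..40  crc  (4B, 4-aligned)
sizeof = 40, alignof = 4
data bytes 37, size 40 → padding 3

3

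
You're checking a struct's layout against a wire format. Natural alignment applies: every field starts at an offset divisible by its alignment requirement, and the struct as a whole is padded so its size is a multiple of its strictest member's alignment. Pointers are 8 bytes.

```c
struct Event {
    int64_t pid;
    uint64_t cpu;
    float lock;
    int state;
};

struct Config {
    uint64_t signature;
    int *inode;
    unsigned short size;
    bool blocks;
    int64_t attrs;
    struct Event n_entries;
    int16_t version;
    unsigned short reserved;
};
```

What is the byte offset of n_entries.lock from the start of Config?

48

Event: pid at 0 (size 8, align 8) → ends 8; cpu at 8 (size 8, align 8) → ends 16; lock at 16 (size 4, align 4) → ends 20; state at 20 (size 4, align 4) → ends 24; total 24 bytes, alignment 8
signature at 0 (size 8, align 8) → ends 8
inode at 8 (size 8, align 8) → ends 16
size at 16 (size 2, align 2) → ends 18
blocks at 18 (size 1, align 1) → ends 19
pad 5 to align 8 for attrs
attrs at 24 (size 8, align 8) → ends 32
n_entries at 32 (size 24, align 8) → ends 56
within Event: lock at 16
32 + 16 = 48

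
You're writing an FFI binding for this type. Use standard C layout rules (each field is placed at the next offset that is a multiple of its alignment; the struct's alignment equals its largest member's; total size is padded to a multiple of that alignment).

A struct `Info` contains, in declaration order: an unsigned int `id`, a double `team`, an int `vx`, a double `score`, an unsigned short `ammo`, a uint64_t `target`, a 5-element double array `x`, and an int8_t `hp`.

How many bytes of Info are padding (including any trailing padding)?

21

0..4  id  (4B, 4-aligned)
4..8  -- padding (4B)
8..16  team  (8B, 8-aligned)
16..20  vx  (4B, 4-aligned)
20..24  -- padding (4B)
24..32  score  (8B, 8-aligned)
32..34  ammo  (2B, 2-aligned)
34..40  -- padding (6B)
40..48  target  (8B, 8-aligned)
48..88  x  (40B, 8-aligned)
88..89  hp  (1B, 1-aligned)
89..96  -- tail padding (7B)
sizeof = 96, alignof = 8
data bytes 75, size 96 → padding 21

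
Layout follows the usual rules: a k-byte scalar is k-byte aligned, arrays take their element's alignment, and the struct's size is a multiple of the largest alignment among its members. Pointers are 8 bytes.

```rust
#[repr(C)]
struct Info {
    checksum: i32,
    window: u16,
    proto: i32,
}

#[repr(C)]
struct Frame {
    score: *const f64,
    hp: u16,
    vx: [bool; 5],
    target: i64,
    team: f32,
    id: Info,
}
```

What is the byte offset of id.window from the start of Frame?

32

Info: @0: checksum [4B, align 4] → 4; @4: window [2B, align 2] → 6; +2 pad (align 4); @8: proto [4B, align 4] → 12; size 12, align 4
@0: score [8B, align 8] → 8
@8: hp [2B, align 2] → 10
@10: vx [5B, align 1] → 15
+1 pad (align 8)
@16: target [8B, align 8] → 24
@24: team [4B, align 4] → 28
@28: id [12B, align 4] → 40
within Info: window at 4
28 + 4 = 32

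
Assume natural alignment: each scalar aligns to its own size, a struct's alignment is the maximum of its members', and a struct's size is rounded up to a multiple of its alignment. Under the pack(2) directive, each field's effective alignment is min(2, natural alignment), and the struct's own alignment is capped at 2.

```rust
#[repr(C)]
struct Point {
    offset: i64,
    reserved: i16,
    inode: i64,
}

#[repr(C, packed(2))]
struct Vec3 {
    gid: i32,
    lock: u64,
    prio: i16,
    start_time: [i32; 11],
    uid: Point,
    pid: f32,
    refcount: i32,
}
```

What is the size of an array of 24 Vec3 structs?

2160

Point: offset at 0 (size 8, align 8) → ends 8; reserved at 8 (size 2, align 2) → ends 10; pad 6 to align 8 for inode; inode at 16 (size 8, align 8) → ends 24; total 24 bytes, alignment 8
gid at 0 (size 4, align 2) → ends 4
lock at 4 (size 8, align 2) → ends 12
prio at 12 (size 2, align 2) → ends 14
start_time at 14 (size 44, align 2) → ends 58
uid at 58 (size 24, align 2) → ends 82
pid at 82 (size 4, align 2) → ends 86
refcount at 86 (size 4, align 2) → ends 90
total 90 bytes, alignment 2
array of 24: 24 × 90 = 2160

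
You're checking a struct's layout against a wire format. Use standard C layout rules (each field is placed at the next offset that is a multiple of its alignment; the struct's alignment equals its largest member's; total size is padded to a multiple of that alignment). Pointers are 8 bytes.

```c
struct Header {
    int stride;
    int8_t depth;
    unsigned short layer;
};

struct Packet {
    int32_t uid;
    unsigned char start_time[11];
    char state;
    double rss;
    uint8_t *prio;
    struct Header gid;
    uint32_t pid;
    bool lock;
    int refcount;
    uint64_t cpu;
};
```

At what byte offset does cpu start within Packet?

56

Header: stride at 0 (size 4, align 4) → ends 4; depth at 4 (size 1, align 1) → ends 5; pad 1 to align 2 for layer; layer at 6 (size 2, align 2) → ends 8; total 8 bytes, alignment 4
uid at 0 (size 4, align 4) → ends 4
start_time at 4 (size 11, align 1) → ends 15
state at 15 (size 1, align 1) → ends 16
rss at 16 (size 8, align 8) → ends 24
prio at 24 (size 8, align 8) → ends 32
gid at 32 (size 8, align 4) → ends 40
pid at 40 (size 4, align 4) → ends 44
lock at 44 (size 1, align 1) → ends 45
pad 3 to align 4 for refcount
refcount at 48 (size 4, align 4) → ends 52
pad 4 to align 8 for cpu
cpu at 56 (size 8, align 8) → ends 64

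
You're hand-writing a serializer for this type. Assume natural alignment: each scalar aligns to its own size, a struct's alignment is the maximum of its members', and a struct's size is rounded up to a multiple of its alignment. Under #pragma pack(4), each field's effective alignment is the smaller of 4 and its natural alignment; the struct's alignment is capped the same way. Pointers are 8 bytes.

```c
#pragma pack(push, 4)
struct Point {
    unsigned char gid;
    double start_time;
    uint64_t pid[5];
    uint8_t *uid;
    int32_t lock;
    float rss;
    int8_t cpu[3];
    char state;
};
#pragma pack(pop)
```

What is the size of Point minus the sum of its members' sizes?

3

@0: gid [1B, align 1] → 1
+3 pad (align 4)
@4: start_time [8B, align 4] → 12
@12: pid [40B, align 4] → 52
@52: uid [8B, align 4] → 60
@60: lock [4B, align 4] → 64
@64: rss [4B, align 4] → 68
@68: cpu [3B, align 1] → 71
@71: state [1B, align 1] → 72
size 72, align 4
data bytes 69, size 72 → padding 3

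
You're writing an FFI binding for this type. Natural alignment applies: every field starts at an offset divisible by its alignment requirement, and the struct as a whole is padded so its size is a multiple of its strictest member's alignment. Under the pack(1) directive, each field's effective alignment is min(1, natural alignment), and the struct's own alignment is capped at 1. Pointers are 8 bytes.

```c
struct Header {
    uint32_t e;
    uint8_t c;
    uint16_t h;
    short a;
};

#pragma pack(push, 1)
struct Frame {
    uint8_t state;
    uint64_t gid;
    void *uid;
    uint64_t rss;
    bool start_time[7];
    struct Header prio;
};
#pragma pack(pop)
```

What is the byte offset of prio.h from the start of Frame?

38

Header: e at 0 (size 4, align 4) → ends 4; c at 4 (size 1, align 1) → ends 5; pad 1 to align 2 for h; h at 6 (size 2, align 2) → ends 8; a at 8 (size 2, align 2) → ends 10; tail pad 2 to reach multiple of 4; total 12 bytes, alignment 4
state at 0 (size 1, align 1) → ends 1
gid at 1 (size 8, align 1) → ends 9
uid at 9 (size 8, align 1) → ends 17
rss at 17 (size 8, align 1) → ends 25
start_time at 25 (size 7, align 1) → ends 32
prio at 32 (size 12, align 1) → ends 44
within Header: h at 6
32 + 6 = 38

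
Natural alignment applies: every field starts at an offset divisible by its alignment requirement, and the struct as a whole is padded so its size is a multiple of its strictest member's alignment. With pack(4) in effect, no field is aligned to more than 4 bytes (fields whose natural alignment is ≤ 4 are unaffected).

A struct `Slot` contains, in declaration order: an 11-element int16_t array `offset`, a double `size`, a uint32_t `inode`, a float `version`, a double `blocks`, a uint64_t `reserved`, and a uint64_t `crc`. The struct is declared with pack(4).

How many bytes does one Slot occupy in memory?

0..22  offset  (22B, 2-aligned)
22..24  -- padding (2B)
24..32  size  (8B, 4-aligned)
32..36  inode  (4B, 4-aligned)
36..40  version  (4B, 4-aligned)
40..48  blocks  (8B, 4-aligned)
48..56  reserved  (8B, 4-aligned)
56..64  crc  (8B, 4-aligned)
sizeof = 64, alignof = 4

64 bytes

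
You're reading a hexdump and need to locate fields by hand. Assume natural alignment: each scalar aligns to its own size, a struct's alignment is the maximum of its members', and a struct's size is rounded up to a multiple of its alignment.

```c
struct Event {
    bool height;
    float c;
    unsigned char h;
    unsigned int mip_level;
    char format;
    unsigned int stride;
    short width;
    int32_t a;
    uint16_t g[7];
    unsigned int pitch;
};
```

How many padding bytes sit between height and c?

@0: height [1B, align 1] → 1
+3 pad (align 4)
@4: c [4B, align 4] → 8

3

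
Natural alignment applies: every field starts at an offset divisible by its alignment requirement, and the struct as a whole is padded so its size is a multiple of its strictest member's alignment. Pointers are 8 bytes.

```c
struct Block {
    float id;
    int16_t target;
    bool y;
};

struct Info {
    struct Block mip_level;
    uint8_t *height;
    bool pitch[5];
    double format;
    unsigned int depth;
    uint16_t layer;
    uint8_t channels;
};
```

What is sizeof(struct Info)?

40 bytes

Block: @0: id [4B, align 4] → 4; @4: target [2B, align 2] → 6; @6: y [1B, align 1] → 7; +1 tail pad (align 4); size 8, align 4
@0: mip_level [8B, align 4] → 8
@8: height [8B, align 8] → 16
@16: pitch [5B, align 1] → 21
+3 pad (align 8)
@24: format [8B, align 8] → 32
@32: depth [4B, align 4] → 36
@36: layer [2B, align 2] → 38
@38: channels [1B, align 1] → 39
+1 tail pad (align 8)
size 40, align 8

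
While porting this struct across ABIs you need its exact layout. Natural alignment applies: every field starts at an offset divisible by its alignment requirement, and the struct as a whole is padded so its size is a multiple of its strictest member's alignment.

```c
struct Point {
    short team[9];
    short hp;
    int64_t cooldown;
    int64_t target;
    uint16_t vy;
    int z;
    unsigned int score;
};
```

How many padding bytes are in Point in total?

10

@0: team [18B, align 2] → 18
@18: hp [2B, align 2] → 20
+4 pad (align 8)
@24: cooldown [8B, align 8] → 32
@32: target [8B, align 8] → 40
@40: vy [2B, align 2] → 42
+2 pad (align 4)
@44: z [4B, align 4] → 48
@48: score [4B, align 4] → 52
+4 tail pad (align 8)
size 56, align 8
data bytes 46, size 56 → padding 10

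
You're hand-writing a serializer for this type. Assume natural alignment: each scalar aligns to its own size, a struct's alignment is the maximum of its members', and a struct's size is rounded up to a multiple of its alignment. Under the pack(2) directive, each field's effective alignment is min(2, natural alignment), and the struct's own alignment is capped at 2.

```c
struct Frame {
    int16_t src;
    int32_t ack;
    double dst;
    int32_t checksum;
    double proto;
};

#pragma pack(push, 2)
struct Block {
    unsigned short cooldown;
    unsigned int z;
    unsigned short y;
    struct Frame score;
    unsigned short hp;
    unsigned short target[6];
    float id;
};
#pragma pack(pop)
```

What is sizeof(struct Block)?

Frame: src at 0 (size 2, align 2) → ends 2; pad 2 to align 4 for ack; ack at 4 (size 4, align 4) → ends 8; dst at 8 (size 8, align 8) → ends 16; checksum at 16 (size 4, align 4) → ends 20; pad 4 to align 8 for proto; proto at 24 (size 8, align 8) → ends 32; total 32 bytes, alignment 8
cooldown at 0 (size 2, align 2) → ends 2
z at 2 (size 4, align 2) → ends 6
y at 6 (size 2, align 2) → ends 8
score at 8 (size 32, align 2) → ends 40
hp at 40 (size 2, align 2) → ends 42
target at 42 (size 12, align 2) → ends 54
id at 54 (size 4, align 2) → ends 58
total 58 bytes, alignment 2

58 bytes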